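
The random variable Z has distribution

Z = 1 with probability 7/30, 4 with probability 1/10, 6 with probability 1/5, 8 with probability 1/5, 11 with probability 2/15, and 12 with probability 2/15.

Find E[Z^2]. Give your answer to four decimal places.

E[Z^2] = Σ z^2·P(Z=z)
 = 1·7/30 + 16·1/10 + 36·1/5 + 64·1/5 + 121·2/15 + 144·2/15
 = 7/30 + 8/5 + 36/5 + 64/5 + 242/15 + 96/5
 = 343/6

57.1667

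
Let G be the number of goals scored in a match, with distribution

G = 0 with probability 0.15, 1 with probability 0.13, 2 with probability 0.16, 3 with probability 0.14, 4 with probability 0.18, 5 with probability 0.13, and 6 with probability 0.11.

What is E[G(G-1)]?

9.22

E[G(G-1)] = Σ g(g-1)·P(G=g)
 = 0·0.15 + 0·0.13 + 2·0.16 + 6·0.14 + 12·0.18 + 20·0.13 + 30·0.11
 = 0 + 0 + 0.32 + 0.84 + 2.16 + 2.6 + 3.3
 = 9.22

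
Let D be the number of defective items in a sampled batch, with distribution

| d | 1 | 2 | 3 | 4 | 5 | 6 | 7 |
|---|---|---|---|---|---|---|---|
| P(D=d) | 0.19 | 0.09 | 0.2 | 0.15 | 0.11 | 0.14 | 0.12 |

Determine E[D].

3.8

E[D] = Σ d·P(D=d)
 = 1·0.19 + 2·0.09 + 3·0.2 + 4·0.15 + 5·0.11 + 6·0.14 + 7·0.12
 = 0.19 + 0.18 + 0.6 + 0.6 + 0.55 + 0.84 + 0.84
 = 3.8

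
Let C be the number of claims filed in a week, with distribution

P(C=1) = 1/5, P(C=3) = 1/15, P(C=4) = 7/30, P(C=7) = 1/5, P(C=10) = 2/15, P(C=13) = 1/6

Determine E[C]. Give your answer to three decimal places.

E[C] = Σ c·P(C=c)
 = 1·1/5 + 3·1/15 + 4·7/30 + 7·1/5 + 10·2/15 + 13·1/6
 = 1/5 + 1/5 + 14/15 + 7/5 + 4/3 + 13/6
 = 187/30

6.233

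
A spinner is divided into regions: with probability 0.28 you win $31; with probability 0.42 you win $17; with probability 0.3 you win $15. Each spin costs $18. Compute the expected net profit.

E[payout] = 31·0.28 + 17·0.42 + 15·0.3
 = 8.68 + 7.14 + 4.5
 = 20.32
Net = 20.32 - 18 = 2.32

2.32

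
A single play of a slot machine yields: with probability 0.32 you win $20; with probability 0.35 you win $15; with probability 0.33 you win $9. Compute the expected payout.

E[payout] = 20·0.32 + 15·0.35 + 9·0.33
 = 6.4 + 5.25 + 2.97
 = 14.62

14.62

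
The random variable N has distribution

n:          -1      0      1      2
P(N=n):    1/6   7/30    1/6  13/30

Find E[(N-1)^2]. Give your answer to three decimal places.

1.333

E[(N-1)^2] = Σ (n-1)^2·P(N=n)
 = 4·1/6 + 1·7/30 + 0·1/6 + 1·13/30
 = 2/3 + 7/30 + 0 + 13/30
 = 4/3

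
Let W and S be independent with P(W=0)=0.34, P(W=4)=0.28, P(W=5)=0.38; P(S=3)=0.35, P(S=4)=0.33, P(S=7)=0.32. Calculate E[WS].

E[WS] = Σ_w Σ_s ws · P(W=w)P(S=s)
 = 0·0.119 + 0·0.1122 + 0·0.1088 + 12·0.098 + 16·0.0924 + 28·0.0896 + 15·0.133 + 20·0.1254 + 35·0.1216
 = 0 + 0 + 0 + 1.176 + 1.4784 + 2.5088 + 1.995 + 2.508 + 4.256
 = 13.9222

13.9222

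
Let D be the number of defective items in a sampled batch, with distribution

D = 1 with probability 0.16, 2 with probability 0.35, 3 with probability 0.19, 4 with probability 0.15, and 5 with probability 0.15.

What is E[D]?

E[D] = Σ d·P(D=d)
 = 1·0.16 + 2·0.35 + 3·0.19 + 4·0.15 + 5·0.15
 = 0.16 + 0.7 + 0.57 + 0.6 + 0.75
 = 2.78

2.78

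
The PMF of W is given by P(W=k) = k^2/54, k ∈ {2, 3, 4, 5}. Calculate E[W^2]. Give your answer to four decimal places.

E[W^2] = Σ w^2·P(W=w)
 = 4·2/27 + 9·1/6 + 16·8/27 + 25·25/54
 = 8/27 + 3/2 + 128/27 + 625/54
 = 163/9

18.1111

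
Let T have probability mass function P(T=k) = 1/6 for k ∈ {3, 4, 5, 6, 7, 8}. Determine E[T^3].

E[T^3] = Σ t^3·P(T=t)
 = 27·1/6 + 64·1/6 + 125·1/6 + 216·1/6 + 343·1/6 + 512·1/6
 = 9/2 + 32/3 + 125/6 + 36 + 343/6 + 256/3
 = 429/2

214.5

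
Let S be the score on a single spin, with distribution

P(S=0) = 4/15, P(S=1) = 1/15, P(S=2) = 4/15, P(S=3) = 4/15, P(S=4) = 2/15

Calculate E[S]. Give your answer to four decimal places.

E[S] = Σ s·P(S=s)
 = 0·4/15 + 1·1/15 + 2·4/15 + 3·4/15 + 4·2/15
 = 0 + 1/15 + 8/15 + 4/5 + 8/15
 = 29/15

1.9333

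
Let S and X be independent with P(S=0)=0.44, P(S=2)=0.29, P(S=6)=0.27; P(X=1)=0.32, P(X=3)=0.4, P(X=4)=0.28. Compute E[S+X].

4.84

E[S+X] = Σ_s Σ_x (s+x) · P(S=s)P(X=x)
 = 1·0.1408 + 3·0.176 + 4·0.1232 + 3·0.0928 + 5·0.116 + 6·0.0812 + 7·0.0864 + 9·0.108 + 10·0.0756
 = 0.1408 + 0.528 + 0.4928 + 0.2784 + 0.58 + 0.4872 + 0.6048 + 0.972 + 0.756
 = 4.84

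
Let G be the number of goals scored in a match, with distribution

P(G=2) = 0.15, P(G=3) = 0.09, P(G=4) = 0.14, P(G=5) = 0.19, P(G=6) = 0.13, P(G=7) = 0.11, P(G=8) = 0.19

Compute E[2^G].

80.68

E[2^G] = Σ 2^g·P(G=g)
 = 4·0.15 + 8·0.09 + 16·0.14 + 32·0.19 + 64·0.13 + 128·0.11 + 256·0.19
 = 0.6 + 0.72 + 2.24 + 6.08 + 8.32 + 14.08 + 48.64
 = 80.68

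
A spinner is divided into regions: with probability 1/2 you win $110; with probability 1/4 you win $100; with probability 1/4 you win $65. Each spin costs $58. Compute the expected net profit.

E[payout] = 110·1/2 + 100·1/4 + 65·1/4
 = 55 + 25 + 65/4
 = 385/4
Net = 385/4 - 58 = 153/4

38.25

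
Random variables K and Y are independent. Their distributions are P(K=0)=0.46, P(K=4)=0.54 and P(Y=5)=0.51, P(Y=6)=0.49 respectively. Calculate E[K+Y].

E[K+Y] = Σ_k Σ_y (k+y) · P(K=k)P(Y=y)
 = 5·0.2346 + 6·0.2254 + 9·0.2754 + 10·0.2646
 = 1.173 + 1.3524 + 2.4786 + 2.646
 = 7.65

7.65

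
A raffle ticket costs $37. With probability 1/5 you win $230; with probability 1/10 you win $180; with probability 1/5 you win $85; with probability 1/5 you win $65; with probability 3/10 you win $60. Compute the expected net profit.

E[payout] = 230·1/5 + 180·1/10 + 85·1/5 + 65·1/5 + 60·3/10
 = 46 + 18 + 17 + 13 + 18
 = 112
Net = 112 - 37 = 75

75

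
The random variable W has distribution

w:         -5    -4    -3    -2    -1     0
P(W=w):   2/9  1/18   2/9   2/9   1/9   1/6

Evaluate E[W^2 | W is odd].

P(W is odd) = 2/9 + 2/9 + 1/9 = 5/9.
E[W^2 | W is odd] = [25·2/9 + 9·2/9 + 1·1/9] / (5/9)
 = 23/3 / (5/9)
 = 69/5

13.8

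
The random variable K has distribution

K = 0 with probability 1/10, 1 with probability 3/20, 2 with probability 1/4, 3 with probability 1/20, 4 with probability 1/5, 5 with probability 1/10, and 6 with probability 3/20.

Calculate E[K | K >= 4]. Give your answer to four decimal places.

4.8889

P(K >= 4) = 1/5 + 1/10 + 3/20 = 9/20.
E[K | K >= 4] = [4·1/5 + 5·1/10 + 6·3/20] / (9/20)
 = 11/5 / (9/20)
 = 44/9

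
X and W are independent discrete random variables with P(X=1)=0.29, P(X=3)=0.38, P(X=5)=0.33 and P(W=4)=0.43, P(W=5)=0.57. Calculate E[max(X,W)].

4.7119

E[max(X,W)] = Σ_x Σ_w max(x,w) · P(X=x)P(W=w)
 = 4·0.1247 + 5·0.1653 + 4·0.1634 + 5·0.2166 + 5·0.1419 + 5·0.1881
 = 0.4988 + 0.8265 + 0.6536 + 1.083 + 0.7095 + 0.9405
 = 4.7119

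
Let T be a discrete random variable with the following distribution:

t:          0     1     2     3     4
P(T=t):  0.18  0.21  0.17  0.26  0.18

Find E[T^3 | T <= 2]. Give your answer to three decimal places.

P(T <= 2) = 0.18 + 0.21 + 0.17 = 0.56.
E[T^3 | T <= 2] = [0·0.18 + 1·0.21 + 8·0.17] / 0.56
 = 1.57 / 0.56
 = 157/56

2.804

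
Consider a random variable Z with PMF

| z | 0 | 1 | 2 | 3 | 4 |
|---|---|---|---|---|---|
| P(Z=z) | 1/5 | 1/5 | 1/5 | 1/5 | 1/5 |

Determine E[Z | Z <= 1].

P(Z <= 1) = 1/5 + 1/5 = 2/5.
E[Z | Z <= 1] = [0·1/5 + 1·1/5] / (2/5)
 = 1/5 / (2/5)
 = 1/2

0.5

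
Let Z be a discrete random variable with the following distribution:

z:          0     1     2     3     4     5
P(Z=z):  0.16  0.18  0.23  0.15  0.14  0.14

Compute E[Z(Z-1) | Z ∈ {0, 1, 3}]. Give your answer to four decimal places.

P(Z ∈ {0, 1, 3}) = 0.16 + 0.18 + 0.15 = 0.49.
E[Z(Z-1) | Z ∈ {0, 1, 3}] = [0·0.16 + 0·0.18 + 6·0.15] / 0.49
 = 0.9 / 0.49
 = 90/49

1.8367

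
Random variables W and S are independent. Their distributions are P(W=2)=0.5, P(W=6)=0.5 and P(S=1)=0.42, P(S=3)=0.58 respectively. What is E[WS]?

E[WS] = Σ_w Σ_s ws · P(W=w)P(S=s)
 = 2·0.21 + 6·0.29 + 6·0.21 + 18·0.29
 = 0.42 + 1.74 + 1.26 + 5.22
 = 8.64

8.64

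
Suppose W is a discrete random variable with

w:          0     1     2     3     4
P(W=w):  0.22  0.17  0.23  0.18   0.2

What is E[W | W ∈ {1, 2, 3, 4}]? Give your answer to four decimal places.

2.5256

P(W ∈ {1, 2, 3, 4}) = 0.17 + 0.23 + 0.18 + 0.2 = 0.78.
E[W | W ∈ {1, 2, 3, 4}] = [1·0.17 + 2·0.23 + 3·0.18 + 4·0.2] / 0.78
 = 1.97 / 0.78
 = 197/78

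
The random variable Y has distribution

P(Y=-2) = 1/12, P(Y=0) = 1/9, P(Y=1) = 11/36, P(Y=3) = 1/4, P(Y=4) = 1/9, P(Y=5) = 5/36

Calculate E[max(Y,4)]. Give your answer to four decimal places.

E[max(Y,4)] = Σ max(y,4)·P(Y=y)
 = 4·1/12 + 4·1/9 + 4·11/36 + 4·1/4 + 4·1/9 + 5·5/36
 = 1/3 + 4/9 + 11/9 + 1 + 4/9 + 25/36
 = 149/36

4.1389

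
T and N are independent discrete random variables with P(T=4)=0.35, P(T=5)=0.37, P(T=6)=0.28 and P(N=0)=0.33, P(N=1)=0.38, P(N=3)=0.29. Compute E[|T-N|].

3.68

E[|T-N|] = Σ_t Σ_n |t-n| · P(T=t)P(N=n)
 = 4·0.1155 + 3·0.133 + 1·0.1015 + 5·0.1221 + 4·0.1406 + 2·0.1073 + 6·0.0924 + 5·0.1064 + 3·0.0812
 = 0.462 + 0.399 + 0.1015 + 0.6105 + 0.5624 + 0.2146 + 0.5544 + 0.532 + 0.2436
 = 3.68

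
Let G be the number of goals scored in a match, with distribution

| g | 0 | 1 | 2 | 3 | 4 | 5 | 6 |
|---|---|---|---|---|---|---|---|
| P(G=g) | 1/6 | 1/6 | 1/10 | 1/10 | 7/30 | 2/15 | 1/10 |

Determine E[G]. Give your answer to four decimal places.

2.8667

E[G] = Σ g·P(G=g)
 = 0·1/6 + 1·1/6 + 2·1/10 + 3·1/10 + 4·7/30 + 5·2/15 + 6·1/10
 = 0 + 1/6 + 1/5 + 3/10 + 14/15 + 2/3 + 3/5
 = 43/15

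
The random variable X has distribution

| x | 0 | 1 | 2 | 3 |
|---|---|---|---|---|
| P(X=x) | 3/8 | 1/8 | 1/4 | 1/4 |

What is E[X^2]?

E[X^2] = Σ x^2·P(X=x)
 = 0·3/8 + 1·1/8 + 4·1/4 + 9·1/4
 = 0 + 1/8 + 1 + 9/4
 = 27/8

3.375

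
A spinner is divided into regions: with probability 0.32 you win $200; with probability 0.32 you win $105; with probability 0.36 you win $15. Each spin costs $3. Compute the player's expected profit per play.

E[payout] = 200·0.32 + 105·0.32 + 15·0.36
 = 64 + 33.6 + 5.4
 = 103
Net = 103 - 3 = 100

100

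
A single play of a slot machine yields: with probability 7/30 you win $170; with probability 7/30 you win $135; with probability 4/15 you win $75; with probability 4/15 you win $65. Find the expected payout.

E[payout] = 170·7/30 + 135·7/30 + 75·4/15 + 65·4/15
 = 119/3 + 63/2 + 20 + 52/3
 = 217/2

108.5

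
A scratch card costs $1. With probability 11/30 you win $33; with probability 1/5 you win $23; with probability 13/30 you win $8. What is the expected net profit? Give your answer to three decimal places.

E[payout] = 33·11/30 + 23·1/5 + 8·13/30
 = 121/10 + 23/5 + 52/15
 = 121/6
Net = 121/6 - 1 = 115/6

19.167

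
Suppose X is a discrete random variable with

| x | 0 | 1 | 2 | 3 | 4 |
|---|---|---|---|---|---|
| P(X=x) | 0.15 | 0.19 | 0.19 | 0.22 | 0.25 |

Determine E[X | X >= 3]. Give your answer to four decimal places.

3.5319

P(X >= 3) = 0.22 + 0.25 = 0.47.
E[X | X >= 3] = [3·0.22 + 4·0.25] / 0.47
 = 1.66 / 0.47
 = 166/47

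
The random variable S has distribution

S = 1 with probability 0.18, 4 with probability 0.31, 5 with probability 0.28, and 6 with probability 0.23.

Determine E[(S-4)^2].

E[(S-4)^2] = Σ (s-4)^2·P(S=s)
 = 9·0.18 + 0·0.31 + 1·0.28 + 4·0.23
 = 1.62 + 0 + 0.28 + 0.92
 = 2.82

2.82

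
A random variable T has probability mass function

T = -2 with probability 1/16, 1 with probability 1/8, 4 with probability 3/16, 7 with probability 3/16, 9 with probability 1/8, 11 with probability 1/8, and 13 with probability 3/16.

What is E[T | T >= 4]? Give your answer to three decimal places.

8.615

P(T >= 4) = 3/16 + 3/16 + 1/8 + 1/8 + 3/16 = 13/16.
E[T | T >= 4] = [4·3/16 + 7·3/16 + 9·1/8 + 11·1/8 + 13·3/16] / (13/16)
 = 7 / (13/16)
 = 112/13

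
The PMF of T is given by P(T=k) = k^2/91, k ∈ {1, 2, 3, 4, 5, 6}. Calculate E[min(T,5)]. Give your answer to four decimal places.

E[min(T,5)] = Σ min(t,5)·P(T=t)
 = 1·1/91 + 2·4/91 + 3·9/91 + 4·16/91 + 5·25/91 + 5·36/91
 = 1/91 + 8/91 + 27/91 + 64/91 + 125/91 + 180/91
 = 405/91

4.4505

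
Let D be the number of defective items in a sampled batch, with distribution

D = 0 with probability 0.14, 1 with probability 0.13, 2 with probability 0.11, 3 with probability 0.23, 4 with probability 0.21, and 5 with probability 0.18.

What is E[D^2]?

10.5

E[D^2] = Σ d^2·P(D=d)
 = 0·0.14 + 1·0.13 + 4·0.11 + 9·0.23 + 16·0.21 + 25·0.18
 = 0 + 0.13 + 0.44 + 2.07 + 3.36 + 4.5
 = 10.5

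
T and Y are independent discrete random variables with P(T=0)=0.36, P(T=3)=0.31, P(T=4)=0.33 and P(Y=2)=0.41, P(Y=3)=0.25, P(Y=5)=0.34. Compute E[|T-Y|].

1.9804

E[|T-Y|] = Σ_t Σ_y |t-y| · P(T=t)P(Y=y)
 = 2·0.1476 + 3·0.09 + 5·0.1224 + 1·0.1271 + 0·0.0775 + 2·0.1054 + 2·0.1353 + 1·0.0825 + 1·0.1122
 = 0.2952 + 0.27 + 0.612 + 0.1271 + 0 + 0.2108 + 0.2706 + 0.0825 + 0.1122
 = 1.9804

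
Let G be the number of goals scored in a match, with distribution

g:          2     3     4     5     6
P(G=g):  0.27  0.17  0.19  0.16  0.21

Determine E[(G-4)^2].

2.25

E[(G-4)^2] = Σ (g-4)^2·P(G=g)
 = 4·0.27 + 1·0.17 + 0·0.19 + 1·0.16 + 4·0.21
 = 1.08 + 0.17 + 0 + 0.16 + 0.84
 = 2.25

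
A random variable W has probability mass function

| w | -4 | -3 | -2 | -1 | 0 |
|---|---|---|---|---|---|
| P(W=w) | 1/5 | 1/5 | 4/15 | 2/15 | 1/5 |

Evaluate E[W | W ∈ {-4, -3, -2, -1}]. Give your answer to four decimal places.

-2.5833

P(W ∈ {-4, -3, -2, -1}) = 1/5 + 1/5 + 4/15 + 2/15 = 4/5.
E[W | W ∈ {-4, -3, -2, -1}] = [(-4)·1/5 + (-3)·1/5 + (-2)·4/15 + (-1)·2/15] / (4/5)
 = -31/15 / (4/5)
 = -31/12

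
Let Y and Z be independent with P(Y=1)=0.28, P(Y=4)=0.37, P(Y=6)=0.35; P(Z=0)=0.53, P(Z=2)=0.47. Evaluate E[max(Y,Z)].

E[max(Y,Z)] = Σ_y Σ_z max(y,z) · P(Y=y)P(Z=z)
 = 1·0.1484 + 2·0.1316 + 4·0.1961 + 4·0.1739 + 6·0.1855 + 6·0.1645
 = 0.1484 + 0.2632 + 0.7844 + 0.6956 + 1.113 + 0.987
 = 3.9916

3.9916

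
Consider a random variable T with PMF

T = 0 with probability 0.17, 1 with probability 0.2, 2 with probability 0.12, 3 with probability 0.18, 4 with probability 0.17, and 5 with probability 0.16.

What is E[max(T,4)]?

4.16

E[max(T,4)] = Σ max(t,4)·P(T=t)
 = 4·0.17 + 4·0.2 + 4·0.12 + 4·0.18 + 4·0.17 + 5·0.16
 = 0.68 + 0.8 + 0.48 + 0.72 + 0.68 + 0.8
 = 4.16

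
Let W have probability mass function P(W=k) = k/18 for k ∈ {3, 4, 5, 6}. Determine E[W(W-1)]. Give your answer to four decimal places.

19.2222

E[W(W-1)] = Σ w(w-1)·P(W=w)
 = 6·1/6 + 12·2/9 + 20·5/18 + 30·1/3
 = 1 + 8/3 + 50/9 + 10
 = 173/9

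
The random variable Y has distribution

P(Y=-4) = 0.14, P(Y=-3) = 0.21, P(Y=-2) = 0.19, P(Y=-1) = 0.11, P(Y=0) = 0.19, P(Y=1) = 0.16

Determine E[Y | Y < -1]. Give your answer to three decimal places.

-2.907

P(Y < -1) = 0.14 + 0.21 + 0.19 = 0.54.
E[Y | Y < -1] = [(-4)·0.14 + (-3)·0.21 + (-2)·0.19] / 0.54
 = -1.57 / 0.54
 = -157/54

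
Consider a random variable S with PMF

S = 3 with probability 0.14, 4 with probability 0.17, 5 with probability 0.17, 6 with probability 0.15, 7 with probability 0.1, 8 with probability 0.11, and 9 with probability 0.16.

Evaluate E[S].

5.87

E[S] = Σ s·P(S=s)
 = 3·0.14 + 4·0.17 + 5·0.17 + 6·0.15 + 7·0.1 + 8·0.11 + 9·0.16
 = 0.42 + 0.68 + 0.85 + 0.9 + 0.7 + 0.88 + 1.44
 = 5.87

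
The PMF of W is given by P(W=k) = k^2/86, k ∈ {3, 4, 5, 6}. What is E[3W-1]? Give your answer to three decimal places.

E[3W-1] = Σ (3w-1)·P(W=w)
 = 8·9/86 + 11·8/43 + 14·25/86 + 17·18/43
 = 36/43 + 88/43 + 175/43 + 306/43
 = 605/43

14.070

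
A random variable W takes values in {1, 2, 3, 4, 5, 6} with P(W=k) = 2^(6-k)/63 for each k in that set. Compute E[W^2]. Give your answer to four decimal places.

E[W^2] = Σ w^2·P(W=w)
 = 1·32/63 + 4·16/63 + 9·8/63 + 16·4/63 + 25·2/63 + 36·1/63
 = 32/63 + 64/63 + 8/7 + 64/63 + 50/63 + 4/7
 = 106/21

5.0476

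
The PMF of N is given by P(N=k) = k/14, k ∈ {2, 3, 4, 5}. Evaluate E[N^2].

16

E[N^2] = Σ n^2·P(N=n)
 = 4·1/7 + 9·3/14 + 16·2/7 + 25·5/14
 = 4/7 + 27/14 + 32/7 + 125/14
 = 16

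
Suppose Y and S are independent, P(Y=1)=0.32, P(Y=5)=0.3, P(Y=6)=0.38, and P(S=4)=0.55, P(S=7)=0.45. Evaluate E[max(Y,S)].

5.933

E[max(Y,S)] = Σ_y Σ_s max(y,s) · P(Y=y)P(S=s)
 = 4·0.176 + 7·0.144 + 5·0.165 + 7·0.135 + 6·0.209 + 7·0.171
 = 0.704 + 1.008 + 0.825 + 0.945 + 1.254 + 1.197
 = 5.933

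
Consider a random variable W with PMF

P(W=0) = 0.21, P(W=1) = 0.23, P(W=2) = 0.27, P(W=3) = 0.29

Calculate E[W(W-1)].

2.28

E[W(W-1)] = Σ w(w-1)·P(W=w)
 = 0·0.21 + 0·0.23 + 2·0.27 + 6·0.29
 = 0 + 0 + 0.54 + 1.74
 = 2.28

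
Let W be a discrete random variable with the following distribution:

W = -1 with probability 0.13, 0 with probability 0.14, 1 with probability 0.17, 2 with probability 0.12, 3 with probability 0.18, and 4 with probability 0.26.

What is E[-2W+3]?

-0.72

E[-2W+3] = Σ (-2w+3)·P(W=w)
 = 5·0.13 + 3·0.14 + 1·0.17 + (-1)·0.12 + (-3)·0.18 + (-5)·0.26
 = 0.65 + 0.42 + 0.17 + (-0.12) + (-0.54) + (-1.3)
 = -0.72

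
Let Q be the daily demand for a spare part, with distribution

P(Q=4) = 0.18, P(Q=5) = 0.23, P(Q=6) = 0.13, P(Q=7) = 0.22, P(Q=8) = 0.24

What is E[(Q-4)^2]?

E[(Q-4)^2] = Σ (q-4)^2·P(Q=q)
 = 0·0.18 + 1·0.23 + 4·0.13 + 9·0.22 + 16·0.24
 = 0 + 0.23 + 0.52 + 1.98 + 3.84
 = 6.57

6.57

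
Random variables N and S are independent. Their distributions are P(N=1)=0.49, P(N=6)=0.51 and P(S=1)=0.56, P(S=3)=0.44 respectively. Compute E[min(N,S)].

1.4488

E[min(N,S)] = Σ_n Σ_s min(n,s) · P(N=n)P(S=s)
 = 1·0.2744 + 1·0.2156 + 1·0.2856 + 3·0.2244
 = 0.2744 + 0.2156 + 0.2856 + 0.6732
 = 1.4488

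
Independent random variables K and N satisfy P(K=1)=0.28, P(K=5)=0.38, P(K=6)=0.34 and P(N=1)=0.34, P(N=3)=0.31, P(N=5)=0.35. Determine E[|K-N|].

2.3312

E[|K-N|] = Σ_k Σ_n |k-n| · P(K=k)P(N=n)
 = 0·0.0952 + 2·0.0868 + 4·0.098 + 4·0.1292 + 2·0.1178 + 0·0.133 + 5·0.1156 + 3·0.1054 + 1·0.119
 = 0 + 0.1736 + 0.392 + 0.5168 + 0.2356 + 0 + 0.578 + 0.3162 + 0.119
 = 2.3312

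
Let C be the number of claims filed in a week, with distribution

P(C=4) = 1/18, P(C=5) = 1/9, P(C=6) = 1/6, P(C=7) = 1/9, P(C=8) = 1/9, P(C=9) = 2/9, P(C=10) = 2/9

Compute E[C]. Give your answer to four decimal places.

E[C] = Σ c·P(C=c)
 = 4·1/18 + 5·1/9 + 6·1/6 + 7·1/9 + 8·1/9 + 9·2/9 + 10·2/9
 = 2/9 + 5/9 + 1 + 7/9 + 8/9 + 2 + 20/9
 = 23/3

7.6667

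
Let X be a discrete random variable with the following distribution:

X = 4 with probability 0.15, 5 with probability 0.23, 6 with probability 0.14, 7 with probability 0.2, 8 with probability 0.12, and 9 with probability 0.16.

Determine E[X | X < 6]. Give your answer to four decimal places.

P(X < 6) = 0.15 + 0.23 = 0.38.
E[X | X < 6] = [4·0.15 + 5·0.23] / 0.38
 = 1.75 / 0.38
 = 175/38

4.6053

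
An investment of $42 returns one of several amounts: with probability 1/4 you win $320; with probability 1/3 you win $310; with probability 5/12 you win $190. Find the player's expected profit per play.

220.5

E[payout] = 320·1/4 + 310·1/3 + 190·5/12
 = 80 + 310/3 + 475/6
 = 525/2
Net = 525/2 - 42 = 441/2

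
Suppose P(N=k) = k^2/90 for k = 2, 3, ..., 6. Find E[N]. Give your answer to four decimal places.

E[N] = Σ n·P(N=n)
 = 2·2/45 + 3·1/10 + 4·8/45 + 5·5/18 + 6·2/5
 = 4/45 + 3/10 + 32/45 + 25/18 + 12/5
 = 44/9

4.8889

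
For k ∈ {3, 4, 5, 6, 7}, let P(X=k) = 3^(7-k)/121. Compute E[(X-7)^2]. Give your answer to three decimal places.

E[(X-7)^2] = Σ (x-7)^2·P(X=x)
 = 16·81/121 + 9·27/121 + 4·9/121 + 1·3/121 + 0·1/121
 = 1296/121 + 243/121 + 36/121 + 3/121 + 0
 = 1578/121

13.041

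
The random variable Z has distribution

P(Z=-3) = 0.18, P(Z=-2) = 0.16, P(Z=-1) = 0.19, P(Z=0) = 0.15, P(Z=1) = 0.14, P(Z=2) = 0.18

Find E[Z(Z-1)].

E[Z(Z-1)] = Σ z(z-1)·P(Z=z)
 = 12·0.18 + 6·0.16 + 2·0.19 + 0·0.15 + 0·0.14 + 2·0.18
 = 2.16 + 0.96 + 0.38 + 0 + 0 + 0.36
 = 3.86

3.86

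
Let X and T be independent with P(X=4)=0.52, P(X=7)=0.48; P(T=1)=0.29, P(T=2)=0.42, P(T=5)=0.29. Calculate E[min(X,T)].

2.4292

E[min(X,T)] = Σ_x Σ_t min(x,t) · P(X=x)P(T=t)
 = 1·0.1508 + 2·0.2184 + 4·0.1508 + 1·0.1392 + 2·0.2016 + 5·0.1392
 = 0.1508 + 0.4368 + 0.6032 + 0.1392 + 0.4032 + 0.696
 = 2.4292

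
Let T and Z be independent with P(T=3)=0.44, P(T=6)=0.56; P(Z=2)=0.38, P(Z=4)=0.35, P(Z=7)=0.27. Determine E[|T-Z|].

2.1908

E[|T-Z|] = Σ_t Σ_z |t-z| · P(T=t)P(Z=z)
 = 1·0.1672 + 1·0.154 + 4·0.1188 + 4·0.2128 + 2·0.196 + 1·0.1512
 = 0.1672 + 0.154 + 0.4752 + 0.8512 + 0.392 + 0.1512
 = 2.1908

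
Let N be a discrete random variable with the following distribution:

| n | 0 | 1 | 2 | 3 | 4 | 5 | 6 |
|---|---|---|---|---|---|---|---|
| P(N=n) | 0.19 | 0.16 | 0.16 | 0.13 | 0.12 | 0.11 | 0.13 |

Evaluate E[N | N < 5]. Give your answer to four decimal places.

1.7763

P(N < 5) = 0.19 + 0.16 + 0.16 + 0.13 + 0.12 = 0.76.
E[N | N < 5] = [0·0.19 + 1·0.16 + 2·0.16 + 3·0.13 + 4·0.12] / 0.76
 = 1.35 / 0.76
 = 135/76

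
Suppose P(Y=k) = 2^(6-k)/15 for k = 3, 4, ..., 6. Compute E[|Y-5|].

1.4

E[|Y-5|] = Σ |y-5|·P(Y=y)
 = 2·8/15 + 1·4/15 + 0·2/15 + 1·1/15
 = 16/15 + 4/15 + 0 + 1/15
 = 7/5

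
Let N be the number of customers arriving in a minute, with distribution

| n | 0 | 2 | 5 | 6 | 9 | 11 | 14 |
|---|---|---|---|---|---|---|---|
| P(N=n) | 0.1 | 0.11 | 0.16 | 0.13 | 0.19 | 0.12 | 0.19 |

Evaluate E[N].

7.49

E[N] = Σ n·P(N=n)
 = 0·0.1 + 2·0.11 + 5·0.16 + 6·0.13 + 9·0.19 + 11·0.12 + 14·0.19
 = 0 + 0.22 + 0.8 + 0.78 + 1.71 + 1.32 + 2.66
 = 7.49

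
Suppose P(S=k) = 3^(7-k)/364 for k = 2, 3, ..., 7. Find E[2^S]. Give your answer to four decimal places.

7.3077

E[2^S] = Σ 2^s·P(S=s)
 = 4·243/364 + 8·81/364 + 16·27/364 + 32·9/364 + 64·3/364 + 128·1/364
 = 243/91 + 162/91 + 108/91 + 72/91 + 48/91 + 32/91
 = 95/13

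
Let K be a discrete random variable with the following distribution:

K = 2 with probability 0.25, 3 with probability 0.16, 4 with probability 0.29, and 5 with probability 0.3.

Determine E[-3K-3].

-13.92

E[-3K-3] = Σ (-3k-3)·P(K=k)
 = (-9)·0.25 + (-12)·0.16 + (-15)·0.29 + (-18)·0.3
 = (-2.25) + (-1.92) + (-4.35) + (-5.4)
 = -13.92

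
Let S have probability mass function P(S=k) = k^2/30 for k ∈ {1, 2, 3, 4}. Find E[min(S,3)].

E[min(S,3)] = Σ min(s,3)·P(S=s)
 = 1·1/30 + 2·2/15 + 3·3/10 + 3·8/15
 = 1/30 + 4/15 + 9/10 + 8/5
 = 14/5

2.8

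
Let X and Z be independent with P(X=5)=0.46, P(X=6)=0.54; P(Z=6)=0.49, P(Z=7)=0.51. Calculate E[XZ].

E[XZ] = Σ_x Σ_z xz · P(X=x)P(Z=z)
 = 30·0.2254 + 35·0.2346 + 36·0.2646 + 42·0.2754
 = 6.762 + 8.211 + 9.5256 + 11.5668
 = 36.0654

36.0654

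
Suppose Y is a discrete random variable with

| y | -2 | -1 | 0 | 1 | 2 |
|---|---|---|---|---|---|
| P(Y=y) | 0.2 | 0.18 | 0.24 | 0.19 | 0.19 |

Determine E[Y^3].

-0.07

E[Y^3] = Σ y^3·P(Y=y)
 = (-8)·0.2 + (-1)·0.18 + 0·0.24 + 1·0.19 + 8·0.19
 = (-1.6) + (-0.18) + 0 + 0.19 + 1.52
 = -0.07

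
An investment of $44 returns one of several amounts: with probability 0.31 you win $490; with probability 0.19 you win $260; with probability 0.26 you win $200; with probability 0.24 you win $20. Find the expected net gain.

214.1

E[payout] = 490·0.31 + 260·0.19 + 200·0.26 + 20·0.24
 = 151.9 + 49.4 + 52 + 4.8
 = 258.1
Net = 258.1 - 44 = 214.1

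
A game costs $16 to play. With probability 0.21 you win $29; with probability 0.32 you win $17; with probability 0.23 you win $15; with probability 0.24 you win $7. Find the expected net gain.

E[payout] = 29·0.21 + 17·0.32 + 15·0.23 + 7·0.24
 = 6.09 + 5.44 + 3.45 + 1.68
 = 16.66
Net = 16.66 - 16 = 0.66

0.66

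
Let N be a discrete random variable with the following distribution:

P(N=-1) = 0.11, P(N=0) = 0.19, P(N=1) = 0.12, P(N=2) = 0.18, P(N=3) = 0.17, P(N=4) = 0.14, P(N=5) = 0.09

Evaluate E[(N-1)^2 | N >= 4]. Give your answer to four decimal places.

P(N >= 4) = 0.14 + 0.09 = 0.23.
E[(N-1)^2 | N >= 4] = [9·0.14 + 16·0.09] / 0.23
 = 2.7 / 0.23
 = 270/23

11.7391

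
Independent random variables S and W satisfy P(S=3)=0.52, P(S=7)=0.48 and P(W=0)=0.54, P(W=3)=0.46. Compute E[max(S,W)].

4.92

E[max(S,W)] = Σ_s Σ_w max(s,w) · P(S=s)P(W=w)
 = 3·0.2808 + 3·0.2392 + 7·0.2592 + 7·0.2208
 = 0.8424 + 0.7176 + 1.8144 + 1.5456
 = 4.92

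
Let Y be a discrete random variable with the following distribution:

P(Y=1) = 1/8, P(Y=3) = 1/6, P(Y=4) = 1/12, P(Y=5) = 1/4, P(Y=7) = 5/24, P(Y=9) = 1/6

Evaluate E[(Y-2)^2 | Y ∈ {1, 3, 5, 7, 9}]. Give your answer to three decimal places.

17.364

P(Y ∈ {1, 3, 5, 7, 9}) = 1/8 + 1/6 + 1/4 + 5/24 + 1/6 = 11/12.
E[(Y-2)^2 | Y ∈ {1, 3, 5, 7, 9}] = [1·1/8 + 1·1/6 + 9·1/4 + 25·5/24 + 49·1/6] / (11/12)
 = 191/12 / (11/12)
 = 191/11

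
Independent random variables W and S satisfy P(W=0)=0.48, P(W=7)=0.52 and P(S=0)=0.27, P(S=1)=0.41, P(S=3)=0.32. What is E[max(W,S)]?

E[max(W,S)] = Σ_w Σ_s max(w,s) · P(W=w)P(S=s)
 = 0·0.1296 + 1·0.1968 + 3·0.1536 + 7·0.1404 + 7·0.2132 + 7·0.1664
 = 0 + 0.1968 + 0.4608 + 0.9828 + 1.4924 + 1.1648
 = 4.2976

4.2976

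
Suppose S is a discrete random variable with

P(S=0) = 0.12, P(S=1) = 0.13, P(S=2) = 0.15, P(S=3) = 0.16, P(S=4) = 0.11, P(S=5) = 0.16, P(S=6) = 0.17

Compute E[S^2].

14.05

E[S^2] = Σ s^2·P(S=s)
 = 0·0.12 + 1·0.13 + 4·0.15 + 9·0.16 + 16·0.11 + 25·0.16 + 36·0.17
 = 0 + 0.13 + 0.6 + 1.44 + 1.76 + 4 + 6.12
 = 14.05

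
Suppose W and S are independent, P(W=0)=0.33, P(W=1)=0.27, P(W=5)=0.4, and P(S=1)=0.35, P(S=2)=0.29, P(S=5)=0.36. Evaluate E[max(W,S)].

E[max(W,S)] = Σ_w Σ_s max(w,s) · P(W=w)P(S=s)
 = 1·0.1155 + 2·0.0957 + 5·0.1188 + 1·0.0945 + 2·0.0783 + 5·0.0972 + 5·0.14 + 5·0.116 + 5·0.144
 = 0.1155 + 0.1914 + 0.594 + 0.0945 + 0.1566 + 0.486 + 0.7 + 0.58 + 0.72
 = 3.638

3.638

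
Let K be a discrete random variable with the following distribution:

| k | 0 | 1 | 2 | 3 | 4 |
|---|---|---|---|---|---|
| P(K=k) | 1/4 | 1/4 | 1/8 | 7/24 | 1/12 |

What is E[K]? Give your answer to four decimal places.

E[K] = Σ k·P(K=k)
 = 0·1/4 + 1·1/4 + 2·1/8 + 3·7/24 + 4·1/12
 = 0 + 1/4 + 1/4 + 7/8 + 1/3
 = 41/24

1.7083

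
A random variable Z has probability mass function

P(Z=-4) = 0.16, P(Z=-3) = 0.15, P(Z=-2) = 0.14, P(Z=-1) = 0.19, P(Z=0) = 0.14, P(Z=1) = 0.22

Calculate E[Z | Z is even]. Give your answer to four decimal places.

P(Z is even) = 0.16 + 0.14 + 0.14 = 0.44.
E[Z | Z is even] = [(-4)·0.16 + (-2)·0.14 + 0·0.14] / 0.44
 = -0.92 / 0.44
 = -23/11

-2.0909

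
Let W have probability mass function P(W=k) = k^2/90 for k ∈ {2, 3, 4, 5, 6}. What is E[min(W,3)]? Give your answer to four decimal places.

E[min(W,3)] = Σ min(w,3)·P(W=w)
 = 2·2/45 + 3·1/10 + 3·8/45 + 3·5/18 + 3·2/5
 = 4/45 + 3/10 + 8/15 + 5/6 + 6/5
 = 133/45

2.9556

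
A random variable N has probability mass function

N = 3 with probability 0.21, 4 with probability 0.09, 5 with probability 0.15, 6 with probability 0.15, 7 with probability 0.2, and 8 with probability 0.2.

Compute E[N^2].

E[N^2] = Σ n^2·P(N=n)
 = 9·0.21 + 16·0.09 + 25·0.15 + 36·0.15 + 49·0.2 + 64·0.2
 = 1.89 + 1.44 + 3.75 + 5.4 + 9.8 + 12.8
 = 35.08

35.08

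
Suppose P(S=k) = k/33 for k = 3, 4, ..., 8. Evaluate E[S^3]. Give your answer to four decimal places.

265.3030

E[S^3] = Σ s^3·P(S=s)
 = 27·1/11 + 64·4/33 + 125·5/33 + 216·2/11 + 343·7/33 + 512·8/33
 = 27/11 + 256/33 + 625/33 + 432/11 + 2401/33 + 4096/33
 = 8755/33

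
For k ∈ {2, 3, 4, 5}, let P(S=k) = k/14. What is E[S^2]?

16

E[S^2] = Σ s^2·P(S=s)
 = 4·1/7 + 9·3/14 + 16·2/7 + 25·5/14
 = 4/7 + 27/14 + 32/7 + 125/14
 = 16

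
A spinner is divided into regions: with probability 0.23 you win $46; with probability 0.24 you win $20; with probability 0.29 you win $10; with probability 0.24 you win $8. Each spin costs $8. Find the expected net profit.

12.2

E[payout] = 46·0.23 + 20·0.24 + 10·0.29 + 8·0.24
 = 10.58 + 4.8 + 2.9 + 1.92
 = 20.2
Net = 20.2 - 8 = 12.2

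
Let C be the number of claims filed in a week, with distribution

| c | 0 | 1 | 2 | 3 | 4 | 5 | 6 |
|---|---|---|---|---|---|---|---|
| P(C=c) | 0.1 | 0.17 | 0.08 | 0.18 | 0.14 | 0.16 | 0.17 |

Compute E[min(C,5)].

3.08

E[min(C,5)] = Σ min(c,5)·P(C=c)
 = 0·0.1 + 1·0.17 + 2·0.08 + 3·0.18 + 4·0.14 + 5·0.16 + 5·0.17
 = 0 + 0.17 + 0.16 + 0.54 + 0.56 + 0.8 + 0.85
 = 3.08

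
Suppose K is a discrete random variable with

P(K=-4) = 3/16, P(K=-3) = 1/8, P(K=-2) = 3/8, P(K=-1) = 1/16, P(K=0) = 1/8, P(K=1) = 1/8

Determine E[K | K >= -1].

0.2

P(K >= -1) = 1/16 + 1/8 + 1/8 = 5/16.
E[K | K >= -1] = [(-1)·1/16 + 0·1/8 + 1·1/8] / (5/16)
 = 1/16 / (5/16)
 = 1/5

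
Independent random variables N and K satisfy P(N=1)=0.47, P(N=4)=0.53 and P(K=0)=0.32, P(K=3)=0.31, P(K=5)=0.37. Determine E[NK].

7.2002

E[NK] = Σ_n Σ_k nk · P(N=n)P(K=k)
 = 0·0.1504 + 3·0.1457 + 5·0.1739 + 0·0.1696 + 12·0.1643 + 20·0.1961
 = 0 + 0.4371 + 0.8695 + 0 + 1.9716 + 3.922
 = 7.2002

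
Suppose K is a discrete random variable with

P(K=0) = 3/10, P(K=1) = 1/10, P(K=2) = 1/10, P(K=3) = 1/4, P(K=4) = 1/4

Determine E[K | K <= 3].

P(K <= 3) = 3/10 + 1/10 + 1/10 + 1/4 = 3/4.
E[K | K <= 3] = [0·3/10 + 1·1/10 + 2·1/10 + 3·1/4] / (3/4)
 = 21/20 / (3/4)
 = 7/5

1.4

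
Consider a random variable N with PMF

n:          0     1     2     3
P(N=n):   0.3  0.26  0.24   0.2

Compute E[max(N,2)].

E[max(N,2)] = Σ max(n,2)·P(N=n)
 = 2·0.3 + 2·0.26 + 2·0.24 + 3·0.2
 = 0.6 + 0.52 + 0.48 + 0.6
 = 2.2

2.2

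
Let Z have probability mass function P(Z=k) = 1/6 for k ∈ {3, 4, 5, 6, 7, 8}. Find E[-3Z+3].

E[-3Z+3] = Σ (-3z+3)·P(Z=z)
 = (-6)·1/6 + (-9)·1/6 + (-12)·1/6 + (-15)·1/6 + (-18)·1/6 + (-21)·1/6
 = (-1) + (-3/2) + (-2) + (-5/2) + (-3) + (-7/2)
 = -27/2

-13.5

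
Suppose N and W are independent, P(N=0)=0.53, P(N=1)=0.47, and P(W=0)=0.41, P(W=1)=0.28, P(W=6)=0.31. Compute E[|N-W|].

E[|N-W|] = Σ_n Σ_w |n-w| · P(N=n)P(W=w)
 = 0·0.2173 + 1·0.1484 + 6·0.1643 + 1·0.1927 + 0·0.1316 + 5·0.1457
 = 0 + 0.1484 + 0.9858 + 0.1927 + 0 + 0.7285
 = 2.0554

2.0554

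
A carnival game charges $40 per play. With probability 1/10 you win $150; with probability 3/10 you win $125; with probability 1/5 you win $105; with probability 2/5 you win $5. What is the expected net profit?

E[payout] = 150·1/10 + 125·3/10 + 105·1/5 + 5·2/5
 = 15 + 75/2 + 21 + 2
 = 151/2
Net = 151/2 - 40 = 71/2

35.5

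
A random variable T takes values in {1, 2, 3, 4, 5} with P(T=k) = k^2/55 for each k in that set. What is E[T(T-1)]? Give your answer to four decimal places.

13.7091

E[T(T-1)] = Σ t(t-1)·P(T=t)
 = 0·1/55 + 2·4/55 + 6·9/55 + 12·16/55 + 20·5/11
 = 0 + 8/55 + 54/55 + 192/55 + 100/11
 = 754/55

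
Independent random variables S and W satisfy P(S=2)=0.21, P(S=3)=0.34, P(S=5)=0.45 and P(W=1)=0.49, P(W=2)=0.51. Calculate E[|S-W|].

2.18

E[|S-W|] = Σ_s Σ_w |s-w| · P(S=s)P(W=w)
 = 1·0.1029 + 0·0.1071 + 2·0.1666 + 1·0.1734 + 4·0.2205 + 3·0.2295
 = 0.1029 + 0 + 0.3332 + 0.1734 + 0.882 + 0.6885
 = 2.18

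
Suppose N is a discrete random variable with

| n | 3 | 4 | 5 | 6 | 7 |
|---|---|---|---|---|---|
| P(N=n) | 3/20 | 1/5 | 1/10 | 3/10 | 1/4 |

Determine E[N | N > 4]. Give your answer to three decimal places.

6.231

P(N > 4) = 1/10 + 3/10 + 1/4 = 13/20.
E[N | N > 4] = [5·1/10 + 6·3/10 + 7·1/4] / (13/20)
 = 81/20 / (13/20)
 = 81/13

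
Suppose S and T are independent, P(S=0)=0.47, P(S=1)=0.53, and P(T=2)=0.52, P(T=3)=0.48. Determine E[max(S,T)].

2.48

E[max(S,T)] = Σ_s Σ_t max(s,t) · P(S=s)P(T=t)
 = 2·0.2444 + 3·0.2256 + 2·0.2756 + 3·0.2544
 = 0.4888 + 0.6768 + 0.5512 + 0.7632
 = 2.48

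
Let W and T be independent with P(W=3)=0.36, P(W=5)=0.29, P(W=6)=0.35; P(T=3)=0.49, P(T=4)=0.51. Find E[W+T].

8.14

E[W+T] = Σ_w Σ_t (w+t) · P(W=w)P(T=t)
 = 6·0.1764 + 7·0.1836 + 8·0.1421 + 9·0.1479 + 9·0.1715 + 10·0.1785
 = 1.0584 + 1.2852 + 1.1368 + 1.3311 + 1.5435 + 1.785
 = 8.14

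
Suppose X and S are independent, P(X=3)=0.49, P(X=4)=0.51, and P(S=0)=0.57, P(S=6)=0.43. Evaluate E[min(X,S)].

1.5093

E[min(X,S)] = Σ_x Σ_s min(x,s) · P(X=x)P(S=s)
 = 0·0.2793 + 3·0.2107 + 0·0.2907 + 4·0.2193
 = 0 + 0.6321 + 0 + 0.8772
 = 1.5093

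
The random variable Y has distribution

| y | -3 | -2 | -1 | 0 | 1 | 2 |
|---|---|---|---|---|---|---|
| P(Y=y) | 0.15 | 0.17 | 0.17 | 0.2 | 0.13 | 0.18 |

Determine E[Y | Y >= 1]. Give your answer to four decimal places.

1.5806

P(Y >= 1) = 0.13 + 0.18 = 0.31.
E[Y | Y >= 1] = [1·0.13 + 2·0.18] / 0.31
 = 0.49 / 0.31
 = 49/31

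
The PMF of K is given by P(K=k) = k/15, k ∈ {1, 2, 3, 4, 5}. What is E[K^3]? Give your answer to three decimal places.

E[K^3] = Σ k^3·P(K=k)
 = 1·1/15 + 8·2/15 + 27·1/5 + 64·4/15 + 125·1/3
 = 1/15 + 16/15 + 27/5 + 256/15 + 125/3
 = 979/15

65.267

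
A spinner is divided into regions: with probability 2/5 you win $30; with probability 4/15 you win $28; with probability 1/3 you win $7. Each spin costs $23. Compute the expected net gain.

E[payout] = 30·2/5 + 28·4/15 + 7·1/3
 = 12 + 112/15 + 7/3
 = 109/5
Net = 109/5 - 23 = -6/5

-1.2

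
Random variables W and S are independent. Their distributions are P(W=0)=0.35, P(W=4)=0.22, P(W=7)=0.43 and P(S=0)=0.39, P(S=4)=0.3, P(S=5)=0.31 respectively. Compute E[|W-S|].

E[|W-S|] = Σ_w Σ_s |w-s| · P(W=w)P(S=s)
 = 0·0.1365 + 4·0.105 + 5·0.1085 + 4·0.0858 + 0·0.066 + 1·0.0682 + 7·0.1677 + 3·0.129 + 2·0.1333
 = 0 + 0.42 + 0.5425 + 0.3432 + 0 + 0.0682 + 1.1739 + 0.387 + 0.2666
 = 3.2014

3.2014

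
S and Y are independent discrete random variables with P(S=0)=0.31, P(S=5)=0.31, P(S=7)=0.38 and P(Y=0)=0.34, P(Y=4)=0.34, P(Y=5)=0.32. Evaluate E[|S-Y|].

E[|S-Y|] = Σ_s Σ_y |s-y| · P(S=s)P(Y=y)
 = 0·0.1054 + 4·0.1054 + 5·0.0992 + 5·0.1054 + 1·0.1054 + 0·0.0992 + 7·0.1292 + 3·0.1292 + 2·0.1216
 = 0 + 0.4216 + 0.496 + 0.527 + 0.1054 + 0 + 0.9044 + 0.3876 + 0.2432
 = 3.0852

3.0852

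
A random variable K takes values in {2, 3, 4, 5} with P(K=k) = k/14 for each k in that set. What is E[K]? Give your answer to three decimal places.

E[K] = Σ k·P(K=k)
 = 2·1/7 + 3·3/14 + 4·2/7 + 5·5/14
 = 2/7 + 9/14 + 8/7 + 25/14
 = 27/7

3.857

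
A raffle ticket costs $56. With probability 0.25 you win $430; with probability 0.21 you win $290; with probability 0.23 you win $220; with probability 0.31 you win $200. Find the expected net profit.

E[payout] = 430·0.25 + 290·0.21 + 220·0.23 + 200·0.31
 = 107.5 + 60.9 + 50.6 + 62
 = 281
Net = 281 - 56 = 225

225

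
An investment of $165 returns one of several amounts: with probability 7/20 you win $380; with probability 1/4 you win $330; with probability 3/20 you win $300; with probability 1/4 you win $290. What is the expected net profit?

168

E[payout] = 380·7/20 + 330·1/4 + 300·3/20 + 290·1/4
 = 133 + 165/2 + 45 + 145/2
 = 333
Net = 333 - 165 = 168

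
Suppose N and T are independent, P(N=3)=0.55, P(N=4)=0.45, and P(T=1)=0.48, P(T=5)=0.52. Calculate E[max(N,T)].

4.256

E[max(N,T)] = Σ_n Σ_t max(n,t) · P(N=n)P(T=t)
 = 3·0.264 + 5·0.286 + 4·0.216 + 5·0.234
 = 0.792 + 1.43 + 0.864 + 1.17
 = 4.256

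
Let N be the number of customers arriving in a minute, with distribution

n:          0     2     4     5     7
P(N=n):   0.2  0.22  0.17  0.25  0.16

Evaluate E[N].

3.49

E[N] = Σ n·P(N=n)
 = 0·0.2 + 2·0.22 + 4·0.17 + 5·0.25 + 7·0.16
 = 0 + 0.44 + 0.68 + 1.25 + 1.12
 = 3.49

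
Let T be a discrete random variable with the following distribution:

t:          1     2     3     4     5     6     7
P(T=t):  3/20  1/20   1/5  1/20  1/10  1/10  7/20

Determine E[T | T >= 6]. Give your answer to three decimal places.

P(T >= 6) = 1/10 + 7/20 = 9/20.
E[T | T >= 6] = [6·1/10 + 7·7/20] / (9/20)
 = 61/20 / (9/20)
 = 61/9

6.778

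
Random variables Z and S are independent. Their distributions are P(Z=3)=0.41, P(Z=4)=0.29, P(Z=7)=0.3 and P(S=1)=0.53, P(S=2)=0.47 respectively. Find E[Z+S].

5.96

E[Z+S] = Σ_z Σ_s (z+s) · P(Z=z)P(S=s)
 = 4·0.2173 + 5·0.1927 + 5·0.1537 + 6·0.1363 + 8·0.159 + 9·0.141
 = 0.8692 + 0.9635 + 0.7685 + 0.8178 + 1.272 + 1.269
 = 5.96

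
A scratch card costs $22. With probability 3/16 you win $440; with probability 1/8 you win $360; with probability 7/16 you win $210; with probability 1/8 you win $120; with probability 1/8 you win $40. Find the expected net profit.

217.375

E[payout] = 440·3/16 + 360·1/8 + 210·7/16 + 120·1/8 + 40·1/8
 = 165/2 + 45 + 735/8 + 15 + 5
 = 1915/8
Net = 1915/8 - 22 = 1739/8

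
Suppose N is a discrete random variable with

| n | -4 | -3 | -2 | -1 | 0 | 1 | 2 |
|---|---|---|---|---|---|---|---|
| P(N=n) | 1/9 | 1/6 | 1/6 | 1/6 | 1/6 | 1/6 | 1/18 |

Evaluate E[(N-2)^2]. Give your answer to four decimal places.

E[(N-2)^2] = Σ (n-2)^2·P(N=n)
 = 36·1/9 + 25·1/6 + 16·1/6 + 9·1/6 + 4·1/6 + 1·1/6 + 0·1/18
 = 4 + 25/6 + 8/3 + 3/2 + 2/3 + 1/6 + 0
 = 79/6

13.1667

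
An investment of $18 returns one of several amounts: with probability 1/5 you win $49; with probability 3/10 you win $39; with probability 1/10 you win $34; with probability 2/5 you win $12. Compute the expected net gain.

11.7

E[payout] = 49·1/5 + 39·3/10 + 34·1/10 + 12·2/5
 = 49/5 + 117/10 + 17/5 + 24/5
 = 297/10
Net = 297/10 - 18 = 117/10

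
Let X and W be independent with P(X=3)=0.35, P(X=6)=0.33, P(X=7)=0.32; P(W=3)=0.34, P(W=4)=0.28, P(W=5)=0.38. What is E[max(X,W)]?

E[max(X,W)] = Σ_x Σ_w max(x,w) · P(X=x)P(W=w)
 = 3·0.119 + 4·0.098 + 5·0.133 + 6·0.1122 + 6·0.0924 + 6·0.1254 + 7·0.1088 + 7·0.0896 + 7·0.1216
 = 0.357 + 0.392 + 0.665 + 0.6732 + 0.5544 + 0.7524 + 0.7616 + 0.6272 + 0.8512
 = 5.634

5.634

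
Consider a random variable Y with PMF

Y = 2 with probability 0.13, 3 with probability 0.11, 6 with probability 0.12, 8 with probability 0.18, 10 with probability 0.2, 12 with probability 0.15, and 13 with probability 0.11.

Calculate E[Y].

E[Y] = Σ y·P(Y=y)
 = 2·0.13 + 3·0.11 + 6·0.12 + 8·0.18 + 10·0.2 + 12·0.15 + 13·0.11
 = 0.26 + 0.33 + 0.72 + 1.44 + 2 + 1.8 + 1.43
 = 7.98

7.98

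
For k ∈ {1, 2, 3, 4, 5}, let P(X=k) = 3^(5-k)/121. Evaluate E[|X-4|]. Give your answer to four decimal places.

E[|X-4|] = Σ |x-4|·P(X=x)
 = 3·81/121 + 2·27/121 + 1·9/121 + 0·3/121 + 1·1/121
 = 243/121 + 54/121 + 9/121 + 0 + 1/121
 = 307/121

2.5372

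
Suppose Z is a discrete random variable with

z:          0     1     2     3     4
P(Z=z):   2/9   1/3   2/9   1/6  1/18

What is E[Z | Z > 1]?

2.625

P(Z > 1) = 2/9 + 1/6 + 1/18 = 4/9.
E[Z | Z > 1] = [2·2/9 + 3·1/6 + 4·1/18] / (4/9)
 = 7/6 / (4/9)
 = 21/8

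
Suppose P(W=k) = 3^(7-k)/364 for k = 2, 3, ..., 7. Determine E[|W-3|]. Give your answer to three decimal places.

E[|W-3|] = Σ |w-3|·P(W=w)
 = 1·243/364 + 0·81/364 + 1·27/364 + 2·9/364 + 3·3/364 + 4·1/364
 = 243/364 + 0 + 27/364 + 9/182 + 9/364 + 1/91
 = 43/52

0.827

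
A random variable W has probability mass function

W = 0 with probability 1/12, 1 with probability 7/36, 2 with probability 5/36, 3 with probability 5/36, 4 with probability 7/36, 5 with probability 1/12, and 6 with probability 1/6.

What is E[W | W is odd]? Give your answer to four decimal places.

2.4667

P(W is odd) = 7/36 + 5/36 + 1/12 = 5/12.
E[W | W is odd] = [1·7/36 + 3·5/36 + 5·1/12] / (5/12)
 = 37/36 / (5/12)
 = 37/15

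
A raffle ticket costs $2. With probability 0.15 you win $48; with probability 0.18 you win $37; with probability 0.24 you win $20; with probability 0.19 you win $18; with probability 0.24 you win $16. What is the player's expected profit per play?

23.92

E[payout] = 48·0.15 + 37·0.18 + 20·0.24 + 18·0.19 + 16·0.24
 = 7.2 + 6.66 + 4.8 + 3.42 + 3.84
 = 25.92
Net = 25.92 - 2 = 23.92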